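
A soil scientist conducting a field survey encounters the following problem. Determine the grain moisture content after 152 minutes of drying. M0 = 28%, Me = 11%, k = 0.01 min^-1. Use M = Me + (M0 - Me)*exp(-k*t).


M = Me + (M0 - Me) * e^(-k*t)
  = 11 + (28 - 11) * e^(-0.01*152)
  = 11 + 17 * e^(-1.520)
  = 11 + 17 * 0.21871
  = 11 + 3.7181
  = 14.72%


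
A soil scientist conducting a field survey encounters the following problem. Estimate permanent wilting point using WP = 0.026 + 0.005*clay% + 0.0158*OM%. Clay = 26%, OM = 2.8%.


WP = 0.026 + 0.005*26 + 0.0158*2.8
   = 0.026 + 0.1300 + 0.0442
   = 0.2002


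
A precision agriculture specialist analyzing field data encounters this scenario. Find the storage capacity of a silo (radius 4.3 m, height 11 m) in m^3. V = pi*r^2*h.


V = pi * r^2 * h
  = pi * 4.3^2 * 11
  = pi * 18.49 * 11
  = 638.97 m^3


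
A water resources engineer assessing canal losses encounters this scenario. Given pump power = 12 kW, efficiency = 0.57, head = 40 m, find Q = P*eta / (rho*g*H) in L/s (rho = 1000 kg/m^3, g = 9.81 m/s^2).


Q = (P * 1000 * eta) / (rho * g * H)
  = (12 * 1000 * 0.57) / (1000 * 9.81 * 40)
  = 6840 / 392400
  = 0.01743 m^3/s = 17.43 L/s


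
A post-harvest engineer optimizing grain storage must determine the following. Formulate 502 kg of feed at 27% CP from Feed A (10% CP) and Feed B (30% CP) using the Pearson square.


parts_A = CP_b - target = 30 - 27 = 3
parts_B = target - CP_a = 27 - 10 = 17
total_parts = 3 + 17 = 20
Feed A = 502 * 3 / 20 = 75.30 kg
Feed B = 502 * 17 / 20 = 426.70 kg

75.30 kg


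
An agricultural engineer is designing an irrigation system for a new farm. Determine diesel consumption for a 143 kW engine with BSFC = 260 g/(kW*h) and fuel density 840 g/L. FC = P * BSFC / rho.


FC = P * BSFC / rho_fuel
   = 143 * 260 / 840
   = 37180 / 840
   = 44.26 L/h


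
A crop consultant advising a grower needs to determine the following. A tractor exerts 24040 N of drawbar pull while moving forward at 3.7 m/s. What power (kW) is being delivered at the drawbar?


P = F * v / 1000
  = 24040 * 3.7 / 1000
  = 88948 / 1000
  = 88.95 kW


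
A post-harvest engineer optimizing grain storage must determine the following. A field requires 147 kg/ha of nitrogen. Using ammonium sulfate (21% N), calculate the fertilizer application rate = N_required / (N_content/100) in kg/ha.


Rate = N_required / (N_content / 100)
     = 147 / (21 / 100)
     = 147 / 0.21
     = 700 kg/ha


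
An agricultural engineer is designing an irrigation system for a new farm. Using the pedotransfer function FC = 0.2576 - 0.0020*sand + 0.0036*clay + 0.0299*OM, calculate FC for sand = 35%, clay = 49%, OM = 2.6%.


FC = 0.2576 - 0.0020*35 + 0.0036*49 + 0.0299*2.6
   = 0.2576 - 0.0700 + 0.1764 + 0.0777
   = 0.4417


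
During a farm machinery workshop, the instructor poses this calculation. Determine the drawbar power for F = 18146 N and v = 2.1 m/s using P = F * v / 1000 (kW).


P = F * v / 1000
  = 18146 * 2.1 / 1000
  = 38106.60 / 1000
  = 38.11 kW


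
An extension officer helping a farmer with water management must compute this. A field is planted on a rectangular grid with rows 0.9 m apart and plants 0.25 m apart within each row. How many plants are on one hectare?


D = 10000 / (row_sp * plant_sp)
  = 10000 / (0.9 * 0.25)
  = 10000 / 0.2250
  = 44444.44 plants/ha


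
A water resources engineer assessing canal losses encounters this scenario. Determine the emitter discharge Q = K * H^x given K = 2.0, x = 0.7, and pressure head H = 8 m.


Q = K * H^x
  = 2.0 * 8^0.7
  = 2.0 * 4.2871
  = 8.57 L/h


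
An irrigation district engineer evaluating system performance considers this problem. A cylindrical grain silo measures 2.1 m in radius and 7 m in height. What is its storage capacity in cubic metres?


V = pi * r^2 * h
  = pi * 2.1^2 * 7
  = pi * 4.41 * 7
  = 96.98 m^3


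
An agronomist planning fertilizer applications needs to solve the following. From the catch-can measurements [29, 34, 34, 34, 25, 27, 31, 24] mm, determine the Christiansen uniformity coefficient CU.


xbar = 238 / 8 = 29.750
sum|xi - xbar| = 28
CU = 100 * (1 - 28 / (8 * 29.750))
   = 100 * (1 - 0.1176)
   = 88.24%


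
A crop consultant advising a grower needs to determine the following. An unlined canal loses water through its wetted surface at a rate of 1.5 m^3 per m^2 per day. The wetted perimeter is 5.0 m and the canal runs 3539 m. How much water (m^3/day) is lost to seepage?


S = C * P * L
  = 1.5 * 5.0 * 3539
  = 26542.50 m^3/day


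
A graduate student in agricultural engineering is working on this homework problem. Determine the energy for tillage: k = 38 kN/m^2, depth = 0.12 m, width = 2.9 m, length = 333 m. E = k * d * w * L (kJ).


E = k * d * w * L
  = 38 * 0.12 * 2.9 * 333
  = 4403.59 kJ


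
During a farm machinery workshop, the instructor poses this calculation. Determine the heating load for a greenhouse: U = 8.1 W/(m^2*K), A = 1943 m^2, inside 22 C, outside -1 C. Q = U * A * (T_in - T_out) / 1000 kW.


dT = 22 - (-1) = 23 K
Q = U * A * dT
  = 8.1 * 1943 * 23
  = 361980.90 W = 361.98 kW


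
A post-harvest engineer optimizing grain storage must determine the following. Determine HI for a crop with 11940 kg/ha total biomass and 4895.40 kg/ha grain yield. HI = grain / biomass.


HI = grain_yield / biomass
   = 4895.40 / 11940
   = 0.41


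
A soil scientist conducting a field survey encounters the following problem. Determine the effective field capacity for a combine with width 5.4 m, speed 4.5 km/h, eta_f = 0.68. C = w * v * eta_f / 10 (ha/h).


C = w * v * eta_f / 10
  = 5.4 * 4.5 * 0.68 / 10
  = 16.52 / 10
  = 1.65 ha/h


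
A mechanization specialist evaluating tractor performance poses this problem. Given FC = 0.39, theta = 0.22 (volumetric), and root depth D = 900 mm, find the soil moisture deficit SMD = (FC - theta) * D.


SMD = (FC - theta) * D
    = (0.39 - 0.22) * 900
    = 0.170 * 900
    = 153 mm


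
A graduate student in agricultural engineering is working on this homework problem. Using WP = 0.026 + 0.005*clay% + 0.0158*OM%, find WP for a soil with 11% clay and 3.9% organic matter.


WP = 0.026 + 0.005*11 + 0.0158*3.9
   = 0.026 + 0.0550 + 0.0616
   = 0.1426


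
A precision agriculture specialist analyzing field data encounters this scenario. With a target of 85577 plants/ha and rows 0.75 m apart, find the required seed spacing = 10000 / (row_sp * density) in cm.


spacing = 10000 / (row_sp * density)
        = 10000 / (0.75 * 85577)
        = 10000 / 64182.75
        = 0.15581 m = 15.58 cm


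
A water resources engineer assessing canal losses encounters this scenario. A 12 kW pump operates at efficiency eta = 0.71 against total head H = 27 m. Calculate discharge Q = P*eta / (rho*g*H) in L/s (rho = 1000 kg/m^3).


Q = (P * 1000 * eta) / (rho * g * H)
  = (12 * 1000 * 0.71) / (1000 * 9.81 * 27)
  = 8520 / 264870
  = 0.03217 m^3/s = 32.17 L/s


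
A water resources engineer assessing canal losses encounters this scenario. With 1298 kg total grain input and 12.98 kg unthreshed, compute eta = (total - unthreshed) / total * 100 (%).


eta = (total - unthreshed) / total * 100
    = (1298 - 12.98) / 1298 * 100
    = 1285.02 / 1298 * 100
    = 99%


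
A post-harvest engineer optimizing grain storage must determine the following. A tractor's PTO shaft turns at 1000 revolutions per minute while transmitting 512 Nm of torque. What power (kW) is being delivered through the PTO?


P = 2*pi*n*T / 60000
  = 2*pi * 1000 * 512 / 60000
  = 3216990.88 / 60000
  = 53.62 kW


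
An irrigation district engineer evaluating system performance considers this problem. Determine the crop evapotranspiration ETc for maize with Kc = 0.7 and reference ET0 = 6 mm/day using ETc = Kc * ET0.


ETc = Kc * ET0
    = 0.7 * 6
    = 4.20 mm/day


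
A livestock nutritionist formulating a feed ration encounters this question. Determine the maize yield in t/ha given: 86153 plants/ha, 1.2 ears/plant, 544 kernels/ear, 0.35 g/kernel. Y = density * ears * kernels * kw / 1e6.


Y = density * ears * kernels * kw
  = 86153 * 1.2 * 544 * 0.35 g/ha
  = 19684237.44 g/ha
  = 19684.24 kg/ha = 19.68 t/ha


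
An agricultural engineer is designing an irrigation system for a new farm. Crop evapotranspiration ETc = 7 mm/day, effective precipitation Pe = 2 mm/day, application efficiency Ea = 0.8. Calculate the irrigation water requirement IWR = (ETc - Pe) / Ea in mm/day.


IWR = (ETc - Pe) / Ea
    = (7 - 2) / 0.8
    = 5 / 0.8
    = 6.25 mm/day


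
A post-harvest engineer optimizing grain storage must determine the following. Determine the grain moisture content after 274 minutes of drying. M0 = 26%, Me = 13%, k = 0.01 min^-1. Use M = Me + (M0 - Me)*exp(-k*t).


M = Me + (M0 - Me) * e^(-k*t)
  = 13 + (26 - 13) * e^(-0.01*274)
  = 13 + 13 * e^(-2.740)
  = 13 + 13 * 0.06457
  = 13 + 0.8394
  = 13.84%


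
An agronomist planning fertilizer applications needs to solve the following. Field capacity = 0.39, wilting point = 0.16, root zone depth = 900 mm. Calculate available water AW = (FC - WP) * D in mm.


AW = (FC - WP) * D
   = (0.39 - 0.16) * 900
   = 0.23 * 900
   = 207 mm


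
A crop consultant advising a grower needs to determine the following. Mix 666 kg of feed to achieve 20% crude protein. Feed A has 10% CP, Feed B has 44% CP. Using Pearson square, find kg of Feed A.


parts_A = CP_b - target = 44 - 20 = 24
parts_B = target - CP_a = 20 - 10 = 10
total_parts = 24 + 10 = 34
Feed A = 666 * 24 / 34 = 470.12 kg
Feed B = 666 * 10 / 34 = 195.88 kg

470.12 kg


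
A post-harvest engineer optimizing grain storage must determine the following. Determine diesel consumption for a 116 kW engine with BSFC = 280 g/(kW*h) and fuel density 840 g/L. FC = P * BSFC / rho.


FC = P * BSFC / rho_fuel
   = 116 * 280 / 840
   = 32480 / 840
   = 38.67 L/h


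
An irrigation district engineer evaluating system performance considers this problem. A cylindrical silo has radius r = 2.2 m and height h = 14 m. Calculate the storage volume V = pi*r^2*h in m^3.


V = pi * r^2 * h
  = pi * 2.2^2 * 14
  = pi * 4.84 * 14
  = 212.87 m^3


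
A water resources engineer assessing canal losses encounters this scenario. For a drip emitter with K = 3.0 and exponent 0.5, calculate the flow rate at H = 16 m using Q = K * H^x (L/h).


Q = K * H^x
  = 3.0 * 16^0.5
  = 3.0 * 4
  = 12 L/h


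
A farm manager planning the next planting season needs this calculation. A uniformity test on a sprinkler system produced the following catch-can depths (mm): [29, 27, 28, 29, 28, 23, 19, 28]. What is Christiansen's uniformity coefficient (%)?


xbar = 211 / 8 = 26.375
sum|xi - xbar| = 21.500
CU = 100 * (1 - 21.500 / (8 * 26.375))
   = 100 * (1 - 0.1019)
   = 89.81%


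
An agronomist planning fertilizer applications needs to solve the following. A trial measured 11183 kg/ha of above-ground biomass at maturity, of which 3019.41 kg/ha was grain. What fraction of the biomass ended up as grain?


HI = grain_yield / biomass
   = 3019.41 / 11183
   = 0.27


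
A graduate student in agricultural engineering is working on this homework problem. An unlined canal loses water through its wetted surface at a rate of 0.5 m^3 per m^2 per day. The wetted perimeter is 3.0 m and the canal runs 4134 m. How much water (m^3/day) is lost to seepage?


S = C * P * L
  = 0.5 * 3.0 * 4134
  = 6201 m^3/day


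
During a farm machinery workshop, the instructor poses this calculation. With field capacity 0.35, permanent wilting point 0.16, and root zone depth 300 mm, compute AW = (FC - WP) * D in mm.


AW = (FC - WP) * D
   = (0.35 - 0.16) * 300
   = 0.19 * 300
   = 57 mm


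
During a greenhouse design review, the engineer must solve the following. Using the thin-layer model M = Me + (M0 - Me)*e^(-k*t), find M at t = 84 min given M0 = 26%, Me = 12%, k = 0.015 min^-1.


M = Me + (M0 - Me) * e^(-k*t)
  = 12 + (26 - 12) * e^(-0.015*84)
  = 12 + 14 * e^(-1.260)
  = 12 + 14 * 0.28365
  = 12 + 3.9712
  = 15.97%


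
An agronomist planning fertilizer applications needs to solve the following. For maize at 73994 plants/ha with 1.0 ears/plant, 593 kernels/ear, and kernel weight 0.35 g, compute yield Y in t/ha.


Y = density * ears * kernels * kw
  = 73994 * 1.0 * 593 * 0.35 g/ha
  = 15357454.70 g/ha
  = 15357.45 kg/ha = 15.36 t/ha


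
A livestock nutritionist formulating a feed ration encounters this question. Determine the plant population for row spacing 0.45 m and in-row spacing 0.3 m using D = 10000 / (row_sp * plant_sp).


D = 10000 / (row_sp * plant_sp)
  = 10000 / (0.45 * 0.3)
  = 10000 / 0.1350
  = 74074.07 plants/ha


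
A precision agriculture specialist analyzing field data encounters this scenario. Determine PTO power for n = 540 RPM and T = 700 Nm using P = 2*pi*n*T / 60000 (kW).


P = 2*pi*n*T / 60000
  = 2*pi * 540 * 700 / 60000
  = 2375044.05 / 60000
  = 39.58 kW


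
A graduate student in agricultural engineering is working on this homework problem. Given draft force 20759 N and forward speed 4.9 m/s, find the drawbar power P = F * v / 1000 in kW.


P = F * v / 1000
  = 20759 * 4.9 / 1000
  = 101719.10 / 1000
  = 101.72 kW


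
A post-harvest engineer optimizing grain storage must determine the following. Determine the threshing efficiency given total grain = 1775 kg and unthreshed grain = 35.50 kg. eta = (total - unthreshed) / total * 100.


eta = (total - unthreshed) / total * 100
    = (1775 - 35.50) / 1775 * 100
    = 1739.50 / 1775 * 100
    = 98%


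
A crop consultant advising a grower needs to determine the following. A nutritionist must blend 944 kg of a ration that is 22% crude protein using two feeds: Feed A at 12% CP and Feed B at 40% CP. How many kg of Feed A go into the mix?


parts_A = CP_b - target = 40 - 22 = 18
parts_B = target - CP_a = 22 - 12 = 10
total_parts = 18 + 10 = 28
Feed A = 944 * 18 / 28 = 606.86 kg
Feed B = 944 * 10 / 28 = 337.14 kg

606.86 kg


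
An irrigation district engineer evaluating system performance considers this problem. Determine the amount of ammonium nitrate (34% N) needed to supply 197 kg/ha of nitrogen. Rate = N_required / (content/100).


Rate = N_required / (N_content / 100)
     = 197 / (34 / 100)
     = 197 / 0.34
     = 579.41 kg/ha


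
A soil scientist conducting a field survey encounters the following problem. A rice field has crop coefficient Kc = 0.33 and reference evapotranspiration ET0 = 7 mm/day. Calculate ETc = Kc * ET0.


ETc = Kc * ET0
    = 0.33 * 7
    = 2.31 mm/day


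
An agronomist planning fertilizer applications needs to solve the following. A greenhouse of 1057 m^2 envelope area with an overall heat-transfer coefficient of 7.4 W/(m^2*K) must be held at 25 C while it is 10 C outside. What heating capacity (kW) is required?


dT = 25 - (10) = 15 K
Q = U * A * dT
  = 7.4 * 1057 * 15
  = 117327 W = 117.33 kW


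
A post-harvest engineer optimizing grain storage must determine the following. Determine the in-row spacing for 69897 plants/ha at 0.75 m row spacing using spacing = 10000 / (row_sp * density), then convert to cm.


spacing = 10000 / (row_sp * density)
        = 10000 / (0.75 * 69897)
        = 10000 / 52422.75
        = 0.19076 m = 19.08 cm


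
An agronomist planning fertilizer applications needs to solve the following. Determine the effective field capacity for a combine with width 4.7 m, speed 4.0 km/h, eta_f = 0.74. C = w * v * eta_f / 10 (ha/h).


C = w * v * eta_f / 10
  = 4.7 * 4.0 * 0.74 / 10
  = 13.91 / 10
  = 1.39 ha/h


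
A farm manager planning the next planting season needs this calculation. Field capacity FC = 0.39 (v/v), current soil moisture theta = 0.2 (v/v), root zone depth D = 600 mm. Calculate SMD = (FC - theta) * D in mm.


SMD = (FC - theta) * D
    = (0.39 - 0.2) * 600
    = 0.190 * 600
    = 114 mm


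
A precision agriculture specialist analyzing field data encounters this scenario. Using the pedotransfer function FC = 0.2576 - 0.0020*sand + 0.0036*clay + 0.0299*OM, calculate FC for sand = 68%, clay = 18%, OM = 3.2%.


FC = 0.2576 - 0.0020*68 + 0.0036*18 + 0.0299*3.2
   = 0.2576 - 0.1360 + 0.0648 + 0.0957
   = 0.2821


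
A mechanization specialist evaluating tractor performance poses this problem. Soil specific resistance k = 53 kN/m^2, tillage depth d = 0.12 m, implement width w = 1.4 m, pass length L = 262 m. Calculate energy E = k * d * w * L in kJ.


E = k * d * w * L
  = 53 * 0.12 * 1.4 * 262
  = 2332.85 kJ


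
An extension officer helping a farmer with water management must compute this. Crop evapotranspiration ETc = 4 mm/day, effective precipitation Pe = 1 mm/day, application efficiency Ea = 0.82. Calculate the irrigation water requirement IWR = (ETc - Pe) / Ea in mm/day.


IWR = (ETc - Pe) / Ea
    = (4 - 1) / 0.82
    = 3 / 0.82
    = 3.66 mm/day


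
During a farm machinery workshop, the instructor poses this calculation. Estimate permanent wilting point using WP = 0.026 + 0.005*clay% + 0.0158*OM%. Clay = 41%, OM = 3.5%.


WP = 0.026 + 0.005*41 + 0.0158*3.5
   = 0.026 + 0.2050 + 0.0553
   = 0.2863


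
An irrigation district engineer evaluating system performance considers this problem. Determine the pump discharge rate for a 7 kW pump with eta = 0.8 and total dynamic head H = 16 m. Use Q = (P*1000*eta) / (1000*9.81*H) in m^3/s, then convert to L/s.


Q = (P * 1000 * eta) / (rho * g * H)
  = (7 * 1000 * 0.8) / (1000 * 9.81 * 16)
  = 5600 / 156960
  = 0.03568 m^3/s = 35.68 L/s


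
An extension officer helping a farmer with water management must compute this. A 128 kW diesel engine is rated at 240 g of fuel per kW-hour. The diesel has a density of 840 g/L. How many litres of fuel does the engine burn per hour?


FC = P * BSFC / rho_fuel
   = 128 * 240 / 840
   = 30720 / 840
   = 36.57 L/h


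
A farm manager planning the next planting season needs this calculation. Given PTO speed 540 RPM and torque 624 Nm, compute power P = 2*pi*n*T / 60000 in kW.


P = 2*pi*n*T / 60000
  = 2*pi * 540 * 624 / 60000
  = 2117182.12 / 60000
  = 35.29 kW


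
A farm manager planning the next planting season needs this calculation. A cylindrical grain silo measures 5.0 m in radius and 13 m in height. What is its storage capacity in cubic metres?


V = pi * r^2 * h
  = pi * 5.0^2 * 13
  = pi * 25 * 13
  = 1021.02 m^3


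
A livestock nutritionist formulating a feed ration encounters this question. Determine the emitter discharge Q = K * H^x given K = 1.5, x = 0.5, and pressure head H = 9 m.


Q = K * H^x
  = 1.5 * 9^0.5
  = 1.5 * 3
  = 4.50 L/h


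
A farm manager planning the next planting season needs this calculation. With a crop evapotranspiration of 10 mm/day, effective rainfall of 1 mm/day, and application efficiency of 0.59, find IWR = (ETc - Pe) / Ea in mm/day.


IWR = (ETc - Pe) / Ea
    = (10 - 1) / 0.59
    = 9 / 0.59
    = 15.25 mm/day


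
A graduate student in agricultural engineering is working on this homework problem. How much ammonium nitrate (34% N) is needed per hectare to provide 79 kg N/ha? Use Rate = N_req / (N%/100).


Rate = N_required / (N_content / 100)
     = 79 / (34 / 100)
     = 79 / 0.34
     = 232.35 kg/ha


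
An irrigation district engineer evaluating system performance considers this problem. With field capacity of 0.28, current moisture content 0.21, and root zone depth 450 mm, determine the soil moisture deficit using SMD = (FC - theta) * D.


SMD = (FC - theta) * D
    = (0.28 - 0.21) * 450
    = 0.070 * 450
    = 31.50 mm


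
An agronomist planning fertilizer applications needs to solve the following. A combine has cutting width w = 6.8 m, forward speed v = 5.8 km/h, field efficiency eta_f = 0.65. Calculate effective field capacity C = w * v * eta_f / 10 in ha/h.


C = w * v * eta_f / 10
  = 6.8 * 5.8 * 0.65 / 10
  = 25.64 / 10
  = 2.56 ha/h


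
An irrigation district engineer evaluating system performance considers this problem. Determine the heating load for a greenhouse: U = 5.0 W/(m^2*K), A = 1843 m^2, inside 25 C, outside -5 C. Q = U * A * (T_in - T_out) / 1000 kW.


dT = 25 - (-5) = 30 K
Q = U * A * dT
  = 5.0 * 1843 * 30
  = 276450 W = 276.45 kW


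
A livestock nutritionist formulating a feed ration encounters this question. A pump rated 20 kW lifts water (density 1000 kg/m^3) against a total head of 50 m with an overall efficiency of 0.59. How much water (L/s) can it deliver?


Q = (P * 1000 * eta) / (rho * g * H)
  = (20 * 1000 * 0.59) / (1000 * 9.81 * 50)
  = 11800 / 490500
  = 0.02406 m^3/s = 24.06 L/s


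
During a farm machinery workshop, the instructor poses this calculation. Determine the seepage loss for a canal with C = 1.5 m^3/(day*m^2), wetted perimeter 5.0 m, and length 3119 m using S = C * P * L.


S = C * P * L
  = 1.5 * 5.0 * 3119
  = 23392.50 m^3/day


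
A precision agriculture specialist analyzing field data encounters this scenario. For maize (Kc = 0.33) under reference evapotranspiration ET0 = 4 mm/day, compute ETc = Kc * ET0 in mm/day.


ETc = Kc * ET0
    = 0.33 * 4
    = 1.32 mm/day


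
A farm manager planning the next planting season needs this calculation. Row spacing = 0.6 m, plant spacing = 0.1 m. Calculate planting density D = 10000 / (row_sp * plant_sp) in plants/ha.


D = 10000 / (row_sp * plant_sp)
  = 10000 / (0.6 * 0.1)
  = 10000 / 0.0600
  = 166666.67 plants/ha


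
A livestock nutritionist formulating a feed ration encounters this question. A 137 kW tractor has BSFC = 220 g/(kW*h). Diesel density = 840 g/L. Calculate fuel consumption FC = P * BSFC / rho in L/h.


FC = P * BSFC / rho_fuel
   = 137 * 220 / 840
   = 30140 / 840
   = 35.88 L/h


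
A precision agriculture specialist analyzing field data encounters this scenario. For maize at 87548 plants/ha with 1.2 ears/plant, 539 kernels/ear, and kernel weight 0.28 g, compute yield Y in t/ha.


Y = density * ears * kernels * kw
  = 87548 * 1.2 * 539 * 0.28 g/ha
  = 15855292.99 g/ha
  = 15855.29 kg/ha = 15.86 t/ha


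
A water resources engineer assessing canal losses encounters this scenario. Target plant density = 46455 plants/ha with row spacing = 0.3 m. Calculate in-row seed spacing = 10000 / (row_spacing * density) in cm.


spacing = 10000 / (row_sp * density)
        = 10000 / (0.3 * 46455)
        = 10000 / 13936.50
        = 0.71754 m = 71.75 cm


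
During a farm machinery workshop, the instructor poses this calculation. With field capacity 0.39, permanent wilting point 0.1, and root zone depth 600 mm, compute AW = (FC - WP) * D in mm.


AW = (FC - WP) * D
   = (0.39 - 0.1) * 600
   = 0.29 * 600
   = 174 mm


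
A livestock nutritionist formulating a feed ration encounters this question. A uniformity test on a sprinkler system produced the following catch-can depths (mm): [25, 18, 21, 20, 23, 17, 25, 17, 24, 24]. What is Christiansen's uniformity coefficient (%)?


xbar = 214 / 10 = 21.400
sum|xi - xbar| = 28
CU = 100 * (1 - 28 / (10 * 21.400))
   = 100 * (1 - 0.1308)
   = 86.92%


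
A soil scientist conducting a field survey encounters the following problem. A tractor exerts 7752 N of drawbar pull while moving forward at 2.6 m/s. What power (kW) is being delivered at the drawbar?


P = F * v / 1000
  = 7752 * 2.6 / 1000
  = 20155.20 / 1000
  = 20.16 kW


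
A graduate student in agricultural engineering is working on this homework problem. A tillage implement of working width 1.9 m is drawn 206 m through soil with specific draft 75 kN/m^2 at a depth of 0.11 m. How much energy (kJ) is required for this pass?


E = k * d * w * L
  = 75 * 0.11 * 1.9 * 206
  = 3229.05 kJ


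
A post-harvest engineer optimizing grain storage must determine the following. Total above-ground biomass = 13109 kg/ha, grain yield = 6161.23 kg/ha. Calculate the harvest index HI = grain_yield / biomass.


HI = grain_yield / biomass
   = 6161.23 / 13109
   = 0.47


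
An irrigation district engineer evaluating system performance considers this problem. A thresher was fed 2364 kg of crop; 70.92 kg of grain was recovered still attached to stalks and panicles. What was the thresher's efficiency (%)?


eta = (total - unthreshed) / total * 100
    = (2364 - 70.92) / 2364 * 100
    = 2293.08 / 2364 * 100
    = 97%


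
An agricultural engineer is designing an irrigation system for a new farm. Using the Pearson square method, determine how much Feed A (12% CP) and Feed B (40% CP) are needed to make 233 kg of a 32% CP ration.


parts_A = CP_b - target = 40 - 32 = 8
parts_B = target - CP_a = 32 - 12 = 20
total_parts = 8 + 20 = 28
Feed A = 233 * 8 / 28 = 66.57 kg
Feed B = 233 * 20 / 28 = 166.43 kg

66.57 kg


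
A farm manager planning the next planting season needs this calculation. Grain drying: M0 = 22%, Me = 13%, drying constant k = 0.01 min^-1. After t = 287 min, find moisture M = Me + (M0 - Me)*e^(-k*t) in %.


M = Me + (M0 - Me) * e^(-k*t)
  = 13 + (22 - 13) * e^(-0.01*287)
  = 13 + 9 * e^(-2.870)
  = 13 + 9 * 0.05670
  = 13 + 0.5103
  = 13.51%


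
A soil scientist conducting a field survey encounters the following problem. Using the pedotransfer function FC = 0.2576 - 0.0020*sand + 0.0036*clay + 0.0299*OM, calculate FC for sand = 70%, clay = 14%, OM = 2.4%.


FC = 0.2576 - 0.0020*70 + 0.0036*14 + 0.0299*2.4
   = 0.2576 - 0.1400 + 0.0504 + 0.0718
   = 0.2398


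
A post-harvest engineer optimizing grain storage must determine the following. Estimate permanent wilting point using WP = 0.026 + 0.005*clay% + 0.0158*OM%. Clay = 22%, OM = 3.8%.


WP = 0.026 + 0.005*22 + 0.0158*3.8
   = 0.026 + 0.1100 + 0.0600
   = 0.1960


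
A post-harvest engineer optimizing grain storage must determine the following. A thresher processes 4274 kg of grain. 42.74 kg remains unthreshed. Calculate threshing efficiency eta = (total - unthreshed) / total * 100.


eta = (total - unthreshed) / total * 100
    = (4274 - 42.74) / 4274 * 100
    = 4231.26 / 4274 * 100
    = 99%


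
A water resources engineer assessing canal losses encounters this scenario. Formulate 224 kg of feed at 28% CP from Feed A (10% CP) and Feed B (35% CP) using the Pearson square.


parts_A = CP_b - target = 35 - 28 = 7
parts_B = target - CP_a = 28 - 10 = 18
total_parts = 7 + 18 = 25
Feed A = 224 * 7 / 25 = 62.72 kg
Feed B = 224 * 18 / 25 = 161.28 kg

62.72 kg


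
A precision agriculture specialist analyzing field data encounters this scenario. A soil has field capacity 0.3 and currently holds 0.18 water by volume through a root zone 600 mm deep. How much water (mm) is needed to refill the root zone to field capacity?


SMD = (FC - theta) * D
    = (0.3 - 0.18) * 600
    = 0.120 * 600
    = 72 mm


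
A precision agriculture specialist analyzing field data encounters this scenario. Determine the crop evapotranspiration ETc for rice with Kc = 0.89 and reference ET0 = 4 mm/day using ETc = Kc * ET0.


ETc = Kc * ET0
    = 0.89 * 4
    = 3.56 mm/day


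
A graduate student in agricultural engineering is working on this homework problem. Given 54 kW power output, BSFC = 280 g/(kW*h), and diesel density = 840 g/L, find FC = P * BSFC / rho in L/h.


FC = P * BSFC / rho_fuel
   = 54 * 280 / 840
   = 15120 / 840
   = 18 L/h


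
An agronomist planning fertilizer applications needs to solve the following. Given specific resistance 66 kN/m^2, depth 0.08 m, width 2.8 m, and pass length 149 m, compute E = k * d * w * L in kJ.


E = k * d * w * L
  = 66 * 0.08 * 2.8 * 149
  = 2202.82 kJ


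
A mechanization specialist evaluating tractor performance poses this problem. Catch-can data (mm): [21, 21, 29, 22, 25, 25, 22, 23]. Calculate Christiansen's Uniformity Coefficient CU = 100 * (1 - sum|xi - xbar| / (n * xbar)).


xbar = 188 / 8 = 23.500
sum|xi - xbar| = 17
CU = 100 * (1 - 17 / (8 * 23.500))
   = 100 * (1 - 0.0904)
   = 90.96%


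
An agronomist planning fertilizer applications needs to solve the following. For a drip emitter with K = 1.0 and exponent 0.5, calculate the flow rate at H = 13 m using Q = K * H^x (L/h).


Q = K * H^x
  = 1.0 * 13^0.5
  = 1.0 * 3.6056
  = 3.61 L/h


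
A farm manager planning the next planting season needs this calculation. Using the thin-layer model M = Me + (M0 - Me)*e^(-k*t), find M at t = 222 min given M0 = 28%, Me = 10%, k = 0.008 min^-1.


M = Me + (M0 - Me) * e^(-k*t)
  = 10 + (28 - 10) * e^(-0.008*222)
  = 10 + 18 * e^(-1.776)
  = 10 + 18 * 0.16931
  = 10 + 3.0477
  = 13.05%


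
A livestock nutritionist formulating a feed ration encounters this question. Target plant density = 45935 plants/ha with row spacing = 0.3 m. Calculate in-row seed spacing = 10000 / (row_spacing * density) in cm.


spacing = 10000 / (row_sp * density)
        = 10000 / (0.3 * 45935)
        = 10000 / 13780.50
        = 0.72566 m = 72.57 cm


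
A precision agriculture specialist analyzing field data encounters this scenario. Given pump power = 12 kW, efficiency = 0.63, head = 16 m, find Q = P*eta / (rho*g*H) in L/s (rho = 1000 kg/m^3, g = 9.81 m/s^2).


Q = (P * 1000 * eta) / (rho * g * H)
  = (12 * 1000 * 0.63) / (1000 * 9.81 * 16)
  = 7560 / 156960
  = 0.04817 m^3/s = 48.17 L/s


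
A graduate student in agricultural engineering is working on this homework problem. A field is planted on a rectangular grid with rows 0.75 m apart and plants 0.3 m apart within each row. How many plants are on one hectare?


D = 10000 / (row_sp * plant_sp)
  = 10000 / (0.75 * 0.3)
  = 10000 / 0.2250
  = 44444.44 plants/ha


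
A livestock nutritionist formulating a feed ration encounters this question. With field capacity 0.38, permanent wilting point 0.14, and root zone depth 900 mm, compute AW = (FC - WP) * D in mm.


AW = (FC - WP) * D
   = (0.38 - 0.14) * 900
   = 0.24 * 900
   = 216 mm


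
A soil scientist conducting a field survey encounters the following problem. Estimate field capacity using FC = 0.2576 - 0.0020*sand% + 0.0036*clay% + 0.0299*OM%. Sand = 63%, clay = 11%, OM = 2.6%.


FC = 0.2576 - 0.0020*63 + 0.0036*11 + 0.0299*2.6
   = 0.2576 - 0.1260 + 0.0396 + 0.0777
   = 0.2489


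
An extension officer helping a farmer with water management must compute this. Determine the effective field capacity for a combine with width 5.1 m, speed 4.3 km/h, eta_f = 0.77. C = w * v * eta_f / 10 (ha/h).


C = w * v * eta_f / 10
  = 5.1 * 4.3 * 0.77 / 10
  = 16.89 / 10
  = 1.69 ha/h


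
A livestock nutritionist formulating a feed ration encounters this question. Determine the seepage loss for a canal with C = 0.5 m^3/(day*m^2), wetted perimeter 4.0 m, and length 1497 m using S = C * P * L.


S = C * P * L
  = 0.5 * 4.0 * 1497
  = 2994 m^3/day


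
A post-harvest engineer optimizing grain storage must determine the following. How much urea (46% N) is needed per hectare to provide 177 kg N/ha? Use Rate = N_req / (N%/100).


Rate = N_required / (N_content / 100)
     = 177 / (46 / 100)
     = 177 / 0.46
     = 384.78 kg/ha


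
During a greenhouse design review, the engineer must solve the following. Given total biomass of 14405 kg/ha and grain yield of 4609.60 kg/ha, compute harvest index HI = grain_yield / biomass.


HI = grain_yield / biomass
   = 4609.60 / 14405
   = 0.32


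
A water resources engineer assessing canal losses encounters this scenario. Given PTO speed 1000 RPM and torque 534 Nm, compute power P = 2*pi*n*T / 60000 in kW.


P = 2*pi*n*T / 60000
  = 2*pi * 1000 * 534 / 60000
  = 3355220.95 / 60000
  = 55.92 kW


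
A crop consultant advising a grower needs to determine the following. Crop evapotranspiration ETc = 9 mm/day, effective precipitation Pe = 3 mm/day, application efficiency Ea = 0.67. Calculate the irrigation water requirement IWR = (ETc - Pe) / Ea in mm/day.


IWR = (ETc - Pe) / Ea
    = (9 - 3) / 0.67
    = 6 / 0.67
    = 8.96 mm/day


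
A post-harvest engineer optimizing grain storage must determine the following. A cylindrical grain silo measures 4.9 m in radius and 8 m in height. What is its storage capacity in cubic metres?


V = pi * r^2 * h
  = pi * 4.9^2 * 8
  = pi * 24.01 * 8
  = 603.44 m^3


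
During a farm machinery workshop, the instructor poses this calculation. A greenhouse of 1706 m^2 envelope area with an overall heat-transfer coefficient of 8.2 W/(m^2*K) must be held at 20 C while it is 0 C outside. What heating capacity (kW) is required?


dT = 20 - (0) = 20 K
Q = U * A * dT
  = 8.2 * 1706 * 20
  = 279784 W = 279.78 kW


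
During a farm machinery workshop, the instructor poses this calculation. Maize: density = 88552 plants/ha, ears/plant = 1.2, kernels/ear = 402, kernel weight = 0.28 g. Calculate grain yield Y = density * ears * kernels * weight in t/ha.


Y = density * ears * kernels * kw
  = 88552 * 1.2 * 402 * 0.28 g/ha
  = 11960895.74 g/ha
  = 11960.90 kg/ha = 11.96 t/ha


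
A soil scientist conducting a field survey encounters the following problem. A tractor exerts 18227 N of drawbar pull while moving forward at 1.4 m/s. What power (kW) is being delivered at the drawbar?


P = F * v / 1000
  = 18227 * 1.4 / 1000
  = 25517.80 / 1000
  = 25.52 kW


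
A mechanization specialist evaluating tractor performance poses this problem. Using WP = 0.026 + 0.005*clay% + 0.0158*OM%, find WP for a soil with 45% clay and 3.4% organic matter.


WP = 0.026 + 0.005*45 + 0.0158*3.4
   = 0.026 + 0.2250 + 0.0537
   = 0.3047


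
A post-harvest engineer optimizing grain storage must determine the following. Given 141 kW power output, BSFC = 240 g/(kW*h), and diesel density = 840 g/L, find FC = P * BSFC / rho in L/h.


FC = P * BSFC / rho_fuel
   = 141 * 240 / 840
   = 33840 / 840
   = 40.29 L/h


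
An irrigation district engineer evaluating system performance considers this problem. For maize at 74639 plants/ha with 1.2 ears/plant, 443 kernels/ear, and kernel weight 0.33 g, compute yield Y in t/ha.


Y = density * ears * kernels * kw
  = 74639 * 1.2 * 443 * 0.33 g/ha
  = 13093770.49 g/ha
  = 13093.77 kg/ha = 13.09 t/ha


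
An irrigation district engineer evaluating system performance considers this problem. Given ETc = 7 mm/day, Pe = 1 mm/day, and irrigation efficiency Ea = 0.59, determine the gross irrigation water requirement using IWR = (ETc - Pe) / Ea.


IWR = (ETc - Pe) / Ea
    = (7 - 1) / 0.59
    = 6 / 0.59
    = 10.17 mm/day


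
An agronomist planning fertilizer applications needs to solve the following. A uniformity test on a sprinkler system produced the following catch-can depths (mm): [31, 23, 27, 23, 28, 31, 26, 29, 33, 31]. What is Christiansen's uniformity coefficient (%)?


xbar = 282 / 10 = 28.200
sum|xi - xbar| = 28
CU = 100 * (1 - 28 / (10 * 28.200))
   = 100 * (1 - 0.0993)
   = 90.07%


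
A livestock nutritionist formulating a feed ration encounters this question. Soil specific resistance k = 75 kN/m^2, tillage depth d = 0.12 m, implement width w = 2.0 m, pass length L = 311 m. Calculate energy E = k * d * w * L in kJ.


E = k * d * w * L
  = 75 * 0.12 * 2.0 * 311
  = 5598 kJ


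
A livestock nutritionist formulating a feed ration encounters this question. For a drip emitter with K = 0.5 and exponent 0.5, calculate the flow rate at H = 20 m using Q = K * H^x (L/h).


Q = K * H^x
  = 0.5 * 20^0.5
  = 0.5 * 4.4721
  = 2.24 L/h


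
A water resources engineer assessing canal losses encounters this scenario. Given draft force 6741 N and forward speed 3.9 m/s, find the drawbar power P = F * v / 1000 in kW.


P = F * v / 1000
  = 6741 * 3.9 / 1000
  = 26289.90 / 1000
  = 26.29 kW


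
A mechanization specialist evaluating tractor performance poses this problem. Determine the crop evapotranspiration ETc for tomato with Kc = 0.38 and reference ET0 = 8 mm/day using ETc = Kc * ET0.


ETc = Kc * ET0
    = 0.38 * 8
    = 3.04 mm/day


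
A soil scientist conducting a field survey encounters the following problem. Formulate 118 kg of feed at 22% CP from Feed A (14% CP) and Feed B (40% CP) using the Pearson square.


parts_A = CP_b - target = 40 - 22 = 18
parts_B = target - CP_a = 22 - 14 = 8
total_parts = 18 + 8 = 26
Feed A = 118 * 18 / 26 = 81.69 kg
Feed B = 118 * 8 / 26 = 36.31 kg

81.69 kg


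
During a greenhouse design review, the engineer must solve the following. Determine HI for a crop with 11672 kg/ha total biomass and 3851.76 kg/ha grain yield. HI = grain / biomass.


HI = grain_yield / biomass
   = 3851.76 / 11672
   = 0.33


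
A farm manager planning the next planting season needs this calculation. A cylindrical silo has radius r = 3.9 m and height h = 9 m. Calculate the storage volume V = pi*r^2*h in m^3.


V = pi * r^2 * h
  = pi * 3.9^2 * 9
  = pi * 15.21 * 9
  = 430.05 m^3


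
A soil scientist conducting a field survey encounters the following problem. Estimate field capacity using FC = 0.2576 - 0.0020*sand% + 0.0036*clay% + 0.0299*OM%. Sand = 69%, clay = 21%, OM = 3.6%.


FC = 0.2576 - 0.0020*69 + 0.0036*21 + 0.0299*3.6
   = 0.2576 - 0.1380 + 0.0756 + 0.1076
   = 0.3028


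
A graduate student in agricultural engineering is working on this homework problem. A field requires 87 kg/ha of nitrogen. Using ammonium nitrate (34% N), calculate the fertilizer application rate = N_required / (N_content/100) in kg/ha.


Rate = N_required / (N_content / 100)
     = 87 / (34 / 100)
     = 87 / 0.34
     = 255.88 kg/ha


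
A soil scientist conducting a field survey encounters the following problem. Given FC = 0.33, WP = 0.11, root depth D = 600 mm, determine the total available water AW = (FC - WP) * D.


AW = (FC - WP) * D
   = (0.33 - 0.11) * 600
   = 0.22 * 600
   = 132 mm


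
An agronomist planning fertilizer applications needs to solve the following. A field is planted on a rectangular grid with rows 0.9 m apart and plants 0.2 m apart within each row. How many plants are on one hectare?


D = 10000 / (row_sp * plant_sp)
  = 10000 / (0.9 * 0.2)
  = 10000 / 0.1800
  = 55555.56 plants/ha


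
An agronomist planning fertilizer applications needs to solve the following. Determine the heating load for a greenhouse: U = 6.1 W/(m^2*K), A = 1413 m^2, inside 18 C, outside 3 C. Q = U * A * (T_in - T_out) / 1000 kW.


dT = 18 - (3) = 15 K
Q = U * A * dT
  = 6.1 * 1413 * 15
  = 129289.50 W = 129.29 kW


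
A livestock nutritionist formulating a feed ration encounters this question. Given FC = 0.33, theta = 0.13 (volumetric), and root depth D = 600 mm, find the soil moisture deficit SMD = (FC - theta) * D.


SMD = (FC - theta) * D
    = (0.33 - 0.13) * 600
    = 0.200 * 600
    = 120 mm


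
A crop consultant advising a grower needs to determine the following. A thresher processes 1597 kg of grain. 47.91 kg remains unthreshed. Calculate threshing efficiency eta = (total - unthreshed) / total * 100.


eta = (total - unthreshed) / total * 100
    = (1597 - 47.91) / 1597 * 100
    = 1549.09 / 1597 * 100
    = 97%


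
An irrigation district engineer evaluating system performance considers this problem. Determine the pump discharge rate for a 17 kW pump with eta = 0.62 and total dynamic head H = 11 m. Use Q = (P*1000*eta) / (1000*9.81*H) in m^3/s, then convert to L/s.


Q = (P * 1000 * eta) / (rho * g * H)
  = (17 * 1000 * 0.62) / (1000 * 9.81 * 11)
  = 10540 / 107910
  = 0.09767 m^3/s = 97.67 L/s


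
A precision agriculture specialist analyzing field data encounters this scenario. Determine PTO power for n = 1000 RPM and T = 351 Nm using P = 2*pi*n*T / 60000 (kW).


P = 2*pi*n*T / 60000
  = 2*pi * 1000 * 351 / 60000
  = 2205398.04 / 60000
  = 36.76 kW


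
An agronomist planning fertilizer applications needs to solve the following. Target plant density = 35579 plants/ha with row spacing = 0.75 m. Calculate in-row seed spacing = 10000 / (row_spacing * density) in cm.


spacing = 10000 / (row_sp * density)
        = 10000 / (0.75 * 35579)
        = 10000 / 26684.25
        = 0.37475 m = 37.48 cm
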